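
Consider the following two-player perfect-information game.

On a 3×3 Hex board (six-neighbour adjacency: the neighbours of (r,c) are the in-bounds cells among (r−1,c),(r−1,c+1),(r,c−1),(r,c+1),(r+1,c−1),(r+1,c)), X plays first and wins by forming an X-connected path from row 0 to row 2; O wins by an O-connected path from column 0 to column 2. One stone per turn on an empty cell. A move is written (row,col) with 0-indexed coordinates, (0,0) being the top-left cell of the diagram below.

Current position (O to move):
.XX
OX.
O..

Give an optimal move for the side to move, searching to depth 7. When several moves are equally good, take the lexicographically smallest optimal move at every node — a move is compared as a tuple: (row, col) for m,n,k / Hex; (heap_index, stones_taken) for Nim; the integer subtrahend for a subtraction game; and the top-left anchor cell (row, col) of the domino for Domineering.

O's best at [.XX/OX./O..]: (2,1)

ply 1, O at .XX/OX./O.. | (0,0)=-1→OXX/OX./O..; (1,2)=-1→.XX/OXO/O..; (2,1)=+1→.XX/OX./OO.*; (2,2)=-1→.XX/OX./O.O
ply 2, X at .XX/OX./OO. | (0,0)=-1→XXX/OX./OO.*; (1,2)=-1→.XX/OXX/OO.; (2,2)=-1→.XX/OX./OOX
ply 3, O at XXX/OX./OO. | (1,2)=+1→XXX/OXO/OO.*; (2,2)=+1→XXX/OX./OOO
ply 4: XXX/OXO/OO. is terminal -1 (X); from .XX/OX./O.. depth 7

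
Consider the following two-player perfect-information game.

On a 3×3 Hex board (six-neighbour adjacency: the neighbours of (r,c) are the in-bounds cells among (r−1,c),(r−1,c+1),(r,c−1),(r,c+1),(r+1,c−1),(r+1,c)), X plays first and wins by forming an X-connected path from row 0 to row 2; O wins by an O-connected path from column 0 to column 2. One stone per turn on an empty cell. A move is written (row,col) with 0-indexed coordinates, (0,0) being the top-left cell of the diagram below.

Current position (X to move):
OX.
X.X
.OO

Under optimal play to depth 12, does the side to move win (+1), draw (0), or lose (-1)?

value(OX./X.X/.OO, X) = +1

ply 1, X at OX./X.X/.OO | (0,2)=-1→OXX/X.X/.OO; (1,1)=-1→OX./XXX/.OO; (2,0)=+1→OX./X.X/XOO*
ply 2: OX./X.X/XOO is terminal -1 (O); from OX./X.X/.OO depth 12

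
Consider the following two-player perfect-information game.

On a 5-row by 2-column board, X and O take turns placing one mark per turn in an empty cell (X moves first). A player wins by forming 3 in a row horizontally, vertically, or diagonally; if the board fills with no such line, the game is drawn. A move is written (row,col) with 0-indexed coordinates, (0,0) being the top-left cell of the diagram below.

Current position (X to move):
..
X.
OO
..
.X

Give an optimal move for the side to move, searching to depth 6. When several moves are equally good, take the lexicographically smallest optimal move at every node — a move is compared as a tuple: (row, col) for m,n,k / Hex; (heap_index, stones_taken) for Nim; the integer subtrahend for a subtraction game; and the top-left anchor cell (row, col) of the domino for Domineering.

X's best at [../X./OO/../.X]: (0,1)

ply 1, X at ../X./OO/../.X | (0,0)=-1→X./X./OO/../.X; (0,1)=+0→.X/X./OO/../.X*; (1,1)=+0→../XX/OO/../.X; (3,0)=-1→../X./OO/X./.X; (3,1)=+0→../X./OO/.X/.X; (4,0)=-1→../X./OO/../XX
ply 2, O at .X/X./OO/../.X | (0,0)=+0→OX/X./OO/../.X*; (1,1)=+0→.X/XO/OO/../.X; (3,0)=+0→.X/X./OO/O./.X; (3,1)=+0→.X/X./OO/.O/.X; (4,0)=+0→.X/X./OO/../OX
ply 3, X at OX/X./OO/../.X | (1,1)=+0→OX/XX/OO/../.X*; (3,0)=+0→OX/X./OO/X./.X; (3,1)=+0→OX/X./OO/.X/.X; (4,0)=+0→OX/X./OO/../XX
ply 4, O at OX/XX/OO/../.X | (3,0)=+0→OX/XX/OO/O./.X*; (3,1)=+0→OX/XX/OO/.O/.X; (4,0)=+0→OX/XX/OO/../OX
ply 5, X at OX/XX/OO/O./.X | (3,1)=-1→OX/XX/OO/OX/.X; (4,0)=+0→OX/XX/OO/O./XX*
ply 6, O at OX/XX/OO/O./XX | (3,1)=+0→OX/XX/OO/OO/XX*
ply 7: OX/XX/OO/OO/XX is terminal +0 (X); from ../X./OO/../.X depth 6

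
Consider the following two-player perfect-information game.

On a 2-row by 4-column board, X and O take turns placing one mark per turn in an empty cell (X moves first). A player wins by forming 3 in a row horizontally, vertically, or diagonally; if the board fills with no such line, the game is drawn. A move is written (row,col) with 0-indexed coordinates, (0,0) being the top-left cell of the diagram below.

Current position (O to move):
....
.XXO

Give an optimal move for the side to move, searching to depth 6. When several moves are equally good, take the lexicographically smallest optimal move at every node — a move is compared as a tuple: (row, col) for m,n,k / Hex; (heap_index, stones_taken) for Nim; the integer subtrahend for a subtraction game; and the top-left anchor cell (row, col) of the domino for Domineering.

p1 O@[..../.XXO]: (0,0)[O.../.XXO]-1 (0,1)[.O../.XXO]-1 (0,2)[..O./.XXO]-1 (0,3)[...O/.XXO]-1 (1,0)[..../OXXO]+0*
p2 X@[..../OXXO]: (0,0)[X.../OXXO]+0* (0,1)[.X../OXXO]+0 (0,2)[..X./OXXO]+0 (0,3)[...X/OXXO]+0
p3 O@[X.../OXXO]: (0,1)[XO../OXXO]+0* (0,2)[X.O./OXXO]+0 (0,3)[X..O/OXXO]+0
p4 X@[XO../OXXO]: (0,2)[XOX./OXXO]+0* (0,3)[XO.X/OXXO]+0
p5 O@[XOX./OXXO]: (0,3)[XOXO/OXXO]+0*
p6 X@[XOXO/OXXO] terminal +0; root [..../.XXO] d6

O's best at [..../.XXO]: (1,0)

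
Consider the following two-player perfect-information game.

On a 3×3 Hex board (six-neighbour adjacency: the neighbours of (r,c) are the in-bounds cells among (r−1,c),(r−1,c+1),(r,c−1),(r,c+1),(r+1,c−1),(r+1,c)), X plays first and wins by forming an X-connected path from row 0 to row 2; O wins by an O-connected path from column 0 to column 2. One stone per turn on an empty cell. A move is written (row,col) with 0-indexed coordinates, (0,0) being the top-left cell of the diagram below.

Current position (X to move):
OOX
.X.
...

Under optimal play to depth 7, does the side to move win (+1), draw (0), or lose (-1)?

value(OOX/.X./..., X) = +1

p1 X@[OOX/.X./...]: (1,0)[OOX/XX./...]+1* (1,2)[OOX/.XX/...]+1 (2,0)[OOX/.X./X..]+1 (2,1)[OOX/.X./.X.]+1 (2,2)[OOX/.X./..X]+1
p2 O@[OOX/XX./...]: (1,2)[OOX/XXO/...]-1* (2,0)[OOX/XX./O..]-1 (2,1)[OOX/XX./.O.]-1 (2,2)[OOX/XX./..O]-1
p3 X@[OOX/XXO/...]: (2,0)[OOX/XXO/X..]+1* (2,1)[OOX/XXO/.X.]+1 (2,2)[OOX/XXO/..X]+1
p4 O@[OOX/XXO/X..] terminal -1; root [OOX/.X./...] d7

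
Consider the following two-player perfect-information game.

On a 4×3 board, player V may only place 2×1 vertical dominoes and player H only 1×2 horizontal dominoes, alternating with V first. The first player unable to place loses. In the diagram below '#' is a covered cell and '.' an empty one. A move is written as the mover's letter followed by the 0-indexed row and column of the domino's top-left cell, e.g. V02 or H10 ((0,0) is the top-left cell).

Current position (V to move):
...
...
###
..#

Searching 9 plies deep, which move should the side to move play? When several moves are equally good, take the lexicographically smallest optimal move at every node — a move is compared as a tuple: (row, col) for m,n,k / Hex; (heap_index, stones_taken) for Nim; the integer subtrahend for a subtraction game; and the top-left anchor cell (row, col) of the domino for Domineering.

ply 1, V at .../.../###/..# | V00=-1→#../#../###/..#; V01=+1→.#./.#./###/..#*; V02=-1→..#/..#/###/..#
ply 2, H at .#./.#./###/..# | H30=-1→.#./.#./###/###*
ply 3, V at .#./.#./###/### | V00=+1→##./##./###/###*; V02=+1→.##/.##/###/###
ply 4: ##./##./###/### is terminal -1 (H); from .../.../###/..# depth 9

V's best at [.../.../###/..#]: V01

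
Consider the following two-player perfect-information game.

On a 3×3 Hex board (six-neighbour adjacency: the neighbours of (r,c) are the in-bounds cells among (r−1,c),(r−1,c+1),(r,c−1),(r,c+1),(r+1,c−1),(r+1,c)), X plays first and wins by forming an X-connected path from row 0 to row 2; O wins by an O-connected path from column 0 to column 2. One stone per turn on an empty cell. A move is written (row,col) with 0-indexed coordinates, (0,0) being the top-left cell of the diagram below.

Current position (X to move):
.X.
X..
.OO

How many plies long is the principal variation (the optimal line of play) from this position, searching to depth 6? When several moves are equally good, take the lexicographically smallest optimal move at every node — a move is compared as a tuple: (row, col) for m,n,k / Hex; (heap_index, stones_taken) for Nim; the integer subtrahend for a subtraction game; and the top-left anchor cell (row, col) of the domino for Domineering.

PV length from [.X./X../.OO]: 1 ply

ply 1, X at .X./X../.OO | (0,0)=-1→XX./X../.OO; (0,2)=-1→.XX/X../.OO; (1,1)=-1→.X./XX./.OO; (1,2)=-1→.X./X.X/.OO; (2,0)=+1→.X./X../XOO*
ply 2: .X./X../XOO is terminal -1 (O); from .X./X../.OO depth 6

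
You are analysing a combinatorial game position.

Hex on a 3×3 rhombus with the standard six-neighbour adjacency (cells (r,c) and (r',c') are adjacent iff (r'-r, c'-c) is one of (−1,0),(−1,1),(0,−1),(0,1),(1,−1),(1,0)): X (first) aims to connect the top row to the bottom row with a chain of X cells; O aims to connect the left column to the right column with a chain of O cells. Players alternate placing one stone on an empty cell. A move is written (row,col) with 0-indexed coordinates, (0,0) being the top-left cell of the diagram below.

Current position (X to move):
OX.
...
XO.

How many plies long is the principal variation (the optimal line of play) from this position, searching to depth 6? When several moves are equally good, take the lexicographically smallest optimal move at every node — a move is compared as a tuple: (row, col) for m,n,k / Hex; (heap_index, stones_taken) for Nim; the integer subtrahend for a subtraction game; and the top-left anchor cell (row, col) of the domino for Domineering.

[OX./.../XO.] X move#1: (0,2):+1/OXX/.../XO.*, (1,0):+1/OX./X../XO., (1,1):+1/OX./.X./XO., (1,2):+1/OX./..X/XO., (2,2):+1/OX./.../XOX
[OXX/.../XO.] O move#2: (1,0):-1/OXX/O../XO.*, (1,1):-1/OXX/.O./XO., (1,2):-1/OXX/..O/XO., (2,2):-1/OXX/.../XOO
[OXX/O../XO.] X move#3: (1,1):+1/OXX/OX./XO.*, (1,2):+1/OXX/O.X/XO., (2,2):+1/OXX/O../XOX
[OXX/OX./XO.] end (terminal -1, O#4); searched OX./.../XO. to 6

PV length from [OX./.../XO.]: 3 plies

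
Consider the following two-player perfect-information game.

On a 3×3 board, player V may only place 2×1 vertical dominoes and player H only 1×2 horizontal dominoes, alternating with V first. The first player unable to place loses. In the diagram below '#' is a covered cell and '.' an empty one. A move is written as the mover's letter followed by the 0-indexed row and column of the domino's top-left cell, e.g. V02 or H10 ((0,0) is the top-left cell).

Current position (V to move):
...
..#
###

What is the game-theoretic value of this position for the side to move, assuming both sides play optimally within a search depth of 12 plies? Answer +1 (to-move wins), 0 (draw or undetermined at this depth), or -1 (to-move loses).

p1 V@[.../..#/###]: V00[#../#.#/###]-1 V01[.#./.##/###]+1*
p2 H@[.#./.##/###] terminal -1; root [.../..#/###] d12

value(.../..#/###, V) = +1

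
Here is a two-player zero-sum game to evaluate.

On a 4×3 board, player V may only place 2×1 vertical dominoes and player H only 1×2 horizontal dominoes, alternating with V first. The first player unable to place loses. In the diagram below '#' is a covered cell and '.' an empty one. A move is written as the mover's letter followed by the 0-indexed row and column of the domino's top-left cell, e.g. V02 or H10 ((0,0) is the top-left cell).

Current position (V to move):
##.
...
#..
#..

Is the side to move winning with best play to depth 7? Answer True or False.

p1 V@[##./.../#../#..]: V02[###/..#/#../#..]-1 V11[##./.#./##./#..]+1* V12[##./..#/#.#/#..]+1 V21[##./.../##./##.]+1 V22[##./.../#.#/#.#]+1
p2 H@[##./.#./##./#..]: H31[##./.#./##./###]-1*
p3 V@[##./.#./##./###]: V02[###/.##/##./###]+1* V12[##./.##/###/###]+1
p4 H@[###/.##/##./###] terminal -1; root [##./.../#../#..] d7

V winning at [##./.../#../#..]: True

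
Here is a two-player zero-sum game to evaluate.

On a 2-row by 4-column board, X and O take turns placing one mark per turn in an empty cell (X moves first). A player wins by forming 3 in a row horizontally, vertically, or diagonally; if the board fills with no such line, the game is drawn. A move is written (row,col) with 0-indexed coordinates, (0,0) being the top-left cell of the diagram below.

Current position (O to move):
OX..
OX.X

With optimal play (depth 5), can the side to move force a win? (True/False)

O winning at [OX../OX.X]: False

[OX../OX.X] O move#1: (0,2):-1/OXO./OX.X, (0,3):-1/OX.O/OX.X, (1,2):+0/OX../OXOX*
[OX../OXOX] X move#2: (0,2):+0/OXX./OXOX*, (0,3):+0/OX.X/OXOX
[OXX./OXOX] O move#3: (0,3):+0/OXXO/OXOX*
[OXXO/OXOX] end (terminal +0, X#4); searched OX../OX.X to 5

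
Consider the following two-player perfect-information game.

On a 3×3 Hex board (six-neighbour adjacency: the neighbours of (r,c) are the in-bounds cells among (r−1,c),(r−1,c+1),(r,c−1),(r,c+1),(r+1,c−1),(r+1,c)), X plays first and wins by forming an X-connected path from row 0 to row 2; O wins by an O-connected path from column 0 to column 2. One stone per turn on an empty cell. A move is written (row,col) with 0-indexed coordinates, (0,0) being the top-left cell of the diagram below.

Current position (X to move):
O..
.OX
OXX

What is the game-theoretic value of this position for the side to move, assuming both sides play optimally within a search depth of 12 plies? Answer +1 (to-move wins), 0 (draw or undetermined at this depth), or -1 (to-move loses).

ply 1, X at O../.OX/OXX | (0,1)=-1→OX./.OX/OXX; (0,2)=+1→O.X/.OX/OXX*; (1,0)=-1→O../XOX/OXX
ply 2: O.X/.OX/OXX is terminal -1 (O); from O../.OX/OXX depth 12

value(O../.OX/OXX, X) = +1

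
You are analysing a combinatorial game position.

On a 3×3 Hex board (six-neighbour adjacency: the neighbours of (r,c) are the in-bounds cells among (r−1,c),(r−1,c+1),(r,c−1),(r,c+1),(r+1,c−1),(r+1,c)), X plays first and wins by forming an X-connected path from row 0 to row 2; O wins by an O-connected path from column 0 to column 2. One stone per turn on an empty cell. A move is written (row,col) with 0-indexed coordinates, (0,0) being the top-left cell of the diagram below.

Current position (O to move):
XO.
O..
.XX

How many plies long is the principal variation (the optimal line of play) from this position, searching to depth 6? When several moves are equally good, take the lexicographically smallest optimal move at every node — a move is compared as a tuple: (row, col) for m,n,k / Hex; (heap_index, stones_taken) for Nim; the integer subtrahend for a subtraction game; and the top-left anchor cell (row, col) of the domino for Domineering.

[XO./O../.XX] O move#1: (0,2):+1/XOO/O../.XX*, (1,1):+1/XO./OO./.XX, (1,2):+1/XO./O.O/.XX, (2,0):-1/XO./O../OXX
[XOO/O../.XX] end (terminal -1, X#2); searched XO./O../.XX to 6

PV length from [XO./O../.XX]: 1 ply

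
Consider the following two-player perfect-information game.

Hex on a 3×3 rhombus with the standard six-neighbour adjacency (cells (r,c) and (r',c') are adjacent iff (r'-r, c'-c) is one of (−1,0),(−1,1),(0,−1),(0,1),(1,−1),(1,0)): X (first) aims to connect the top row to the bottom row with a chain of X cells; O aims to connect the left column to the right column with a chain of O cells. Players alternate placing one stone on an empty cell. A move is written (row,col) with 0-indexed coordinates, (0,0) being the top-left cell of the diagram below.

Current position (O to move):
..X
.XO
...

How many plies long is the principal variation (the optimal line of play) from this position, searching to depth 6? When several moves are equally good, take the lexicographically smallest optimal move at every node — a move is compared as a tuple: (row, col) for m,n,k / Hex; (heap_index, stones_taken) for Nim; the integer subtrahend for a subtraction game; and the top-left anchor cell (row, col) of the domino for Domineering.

PV length from [..X/.XO/...]: 4 plies

[..X/.XO/...] O move#1: (0,0):-1/O.X/.XO/...*, (0,1):-1/.OX/.XO/..., (1,0):-1/..X/OXO/..., (2,0):-1/..X/.XO/O.., (2,1):-1/..X/.XO/.O., (2,2):-1/..X/.XO/..O
[O.X/.XO/...] X move#2: (0,1):+1/OXX/.XO/...*, (1,0):+1/O.X/XXO/..., (2,0):+1/O.X/.XO/X.., (2,1):+1/O.X/.XO/.X., (2,2):+1/O.X/.XO/..X
[OXX/.XO/...] O move#3: (1,0):-1/OXX/OXO/...*, (2,0):-1/OXX/.XO/O.., (2,1):-1/OXX/.XO/.O., (2,2):-1/OXX/.XO/..O
[OXX/OXO/...] X move#4: (2,0):+1/OXX/OXO/X..*, (2,1):+1/OXX/OXO/.X., (2,2):+1/OXX/OXO/..X
[OXX/OXO/X..] end (terminal -1, O#5); searched ..X/.XO/... to 6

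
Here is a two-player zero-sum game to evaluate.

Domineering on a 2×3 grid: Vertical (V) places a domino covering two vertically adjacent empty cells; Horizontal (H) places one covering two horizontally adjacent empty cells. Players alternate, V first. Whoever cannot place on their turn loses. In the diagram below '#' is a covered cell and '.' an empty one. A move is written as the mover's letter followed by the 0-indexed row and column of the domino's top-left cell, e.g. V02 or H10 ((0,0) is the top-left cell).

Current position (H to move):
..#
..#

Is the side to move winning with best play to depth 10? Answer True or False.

H winning at [..#/..#]: True

[..#/..#] H move#1: H00:+1/###/..#*, H10:+1/..#/###
[###/..#] end (terminal -1, V#2); searched ..#/..# to 10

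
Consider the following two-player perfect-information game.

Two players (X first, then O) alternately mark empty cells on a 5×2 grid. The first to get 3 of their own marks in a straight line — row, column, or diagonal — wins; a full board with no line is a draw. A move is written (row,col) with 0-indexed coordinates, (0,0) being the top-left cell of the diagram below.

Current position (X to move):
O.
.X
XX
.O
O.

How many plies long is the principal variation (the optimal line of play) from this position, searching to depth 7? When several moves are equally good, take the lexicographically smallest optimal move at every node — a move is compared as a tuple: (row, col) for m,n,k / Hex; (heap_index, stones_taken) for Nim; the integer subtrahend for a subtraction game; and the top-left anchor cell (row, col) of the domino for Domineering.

[O./.X/XX/.O/O.] X move#1: (0,1):+1/OX/.X/XX/.O/O.*, (1,0):+1/O./XX/XX/.O/O., (3,0):+1/O./.X/XX/XO/O., (4,1):+0/O./.X/XX/.O/OX
[OX/.X/XX/.O/O.] end (terminal -1, O#2); searched O./.X/XX/.O/O. to 7

PV length from [O./.X/XX/.O/O.]: 1 ply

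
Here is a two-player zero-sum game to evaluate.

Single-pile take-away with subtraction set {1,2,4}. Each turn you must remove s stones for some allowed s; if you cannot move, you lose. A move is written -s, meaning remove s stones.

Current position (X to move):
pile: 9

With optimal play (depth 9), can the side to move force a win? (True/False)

ply 1, X at 9 | -1=-1→8*; -2=-1→7; -4=-1→5
ply 2, O at 8 | -1=-1→7; -2=+1→6*; -4=-1→4
ply 3, X at 6 | -1=-1→5*; -2=-1→4; -4=-1→2
ply 4, O at 5 | -1=-1→4; -2=+1→3*; -4=-1→1
ply 5, X at 3 | -1=-1→2*; -2=-1→1
ply 6, O at 2 | -1=-1→1; -2=+1→0*
ply 7: 0 is terminal -1 (X); from 9 depth 9

X winning at [9]: False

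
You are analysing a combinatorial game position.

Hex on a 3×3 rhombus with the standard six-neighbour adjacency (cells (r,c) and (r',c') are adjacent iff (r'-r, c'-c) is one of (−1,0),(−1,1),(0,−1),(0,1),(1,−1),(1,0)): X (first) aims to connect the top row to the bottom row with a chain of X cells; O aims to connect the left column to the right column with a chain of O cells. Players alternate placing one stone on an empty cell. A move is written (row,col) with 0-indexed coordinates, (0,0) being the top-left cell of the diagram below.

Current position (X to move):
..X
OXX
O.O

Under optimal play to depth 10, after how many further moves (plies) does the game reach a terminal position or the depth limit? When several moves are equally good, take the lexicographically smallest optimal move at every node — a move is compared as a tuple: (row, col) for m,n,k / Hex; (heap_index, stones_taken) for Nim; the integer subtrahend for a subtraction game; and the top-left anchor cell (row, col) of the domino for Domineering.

ply 1, X at ..X/OXX/O.O | (0,0)=-1→X.X/OXX/O.O; (0,1)=-1→.XX/OXX/O.O; (2,1)=+1→..X/OXX/OXO*
ply 2: ..X/OXX/OXO is terminal -1 (O); from ..X/OXX/O.O depth 10

PV length from [..X/OXX/O.O]: 1 ply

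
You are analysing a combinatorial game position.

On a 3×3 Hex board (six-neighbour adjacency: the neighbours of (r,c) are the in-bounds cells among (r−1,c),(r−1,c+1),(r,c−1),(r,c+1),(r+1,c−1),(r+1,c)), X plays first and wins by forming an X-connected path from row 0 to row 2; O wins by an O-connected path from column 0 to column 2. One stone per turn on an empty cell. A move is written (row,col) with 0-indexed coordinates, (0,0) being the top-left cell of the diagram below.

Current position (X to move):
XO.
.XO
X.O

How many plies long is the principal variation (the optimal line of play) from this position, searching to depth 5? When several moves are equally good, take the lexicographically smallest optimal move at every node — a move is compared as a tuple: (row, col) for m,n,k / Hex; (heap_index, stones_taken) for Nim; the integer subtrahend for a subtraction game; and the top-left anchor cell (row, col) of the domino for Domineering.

PV length from [XO./.XO/X.O]: 1 ply

ply 1, X at XO./.XO/X.O | (0,2)=+1→XOX/.XO/X.O*; (1,0)=+1→XO./XXO/X.O; (2,1)=+1→XO./.XO/XXO
ply 2: XOX/.XO/X.O is terminal -1 (O); from XO./.XO/X.O depth 5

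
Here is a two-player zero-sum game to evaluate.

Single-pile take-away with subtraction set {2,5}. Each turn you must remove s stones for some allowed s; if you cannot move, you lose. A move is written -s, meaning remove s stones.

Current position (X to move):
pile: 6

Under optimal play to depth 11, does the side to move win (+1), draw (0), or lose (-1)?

value(6, X) = +1

p1 X@[6]: -2[4]+1* -5[1]+1
p2 O@[4]: -2[2]-1*
p3 X@[2]: -2[0]+1*
p4 O@[0] terminal -1; root [6] d11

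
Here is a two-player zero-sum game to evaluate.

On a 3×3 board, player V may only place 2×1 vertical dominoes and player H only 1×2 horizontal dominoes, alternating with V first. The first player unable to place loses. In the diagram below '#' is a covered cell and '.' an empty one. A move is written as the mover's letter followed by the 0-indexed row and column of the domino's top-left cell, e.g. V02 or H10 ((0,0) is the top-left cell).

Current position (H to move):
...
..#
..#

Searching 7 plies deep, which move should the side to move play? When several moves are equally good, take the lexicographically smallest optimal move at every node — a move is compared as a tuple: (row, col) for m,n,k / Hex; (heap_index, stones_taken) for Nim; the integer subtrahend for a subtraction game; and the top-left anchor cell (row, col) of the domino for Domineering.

ply 1, H at .../..#/..# | H00=-1→##./..#/..#; H01=-1→.##/..#/..#; H10=+1→.../###/..#*; H20=-1→.../..#/###
ply 2: .../###/..# is terminal -1 (V); from .../..#/..# depth 7

H's best at [.../..#/..#]: H10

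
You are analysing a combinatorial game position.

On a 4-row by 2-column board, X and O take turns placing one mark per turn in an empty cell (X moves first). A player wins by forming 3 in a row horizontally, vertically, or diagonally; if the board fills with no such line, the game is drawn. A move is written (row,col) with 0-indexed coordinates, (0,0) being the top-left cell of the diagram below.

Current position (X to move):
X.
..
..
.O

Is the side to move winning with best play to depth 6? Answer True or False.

[X./../../.O] X move#1: (0,1):+0/XX/../../.O*, (1,0):+0/X./X./../.O, (1,1):+0/X./.X/../.O, (2,0):+0/X./../X./.O, (2,1):+0/X./../.X/.O, (3,0):+0/X./../../XO
[XX/../../.O] O move#2: (1,0):+0/XX/O./../.O*, (1,1):+0/XX/.O/../.O, (2,0):+0/XX/../O./.O, (2,1):+0/XX/../.O/.O, (3,0):+0/XX/../../OO
[XX/O./../.O] X move#3: (1,1):+0/XX/OX/../.O*, (2,0):+0/XX/O./X./.O, (2,1):+0/XX/O./.X/.O, (3,0):+0/XX/O./../XO
[XX/OX/../.O] O move#4: (2,0):-1/XX/OX/O./.O, (2,1):+0/XX/OX/.O/.O*, (3,0):-1/XX/OX/../OO
[XX/OX/.O/.O] X move#5: (2,0):+0/XX/OX/XO/.O*, (3,0):+0/XX/OX/.O/XO
[XX/OX/XO/.O] O move#6: (3,0):+0/XX/OX/XO/OO*
[XX/OX/XO/OO] end (terminal +0, X#7); searched X./../../.O to 6

X winning at [X./../../.O]: False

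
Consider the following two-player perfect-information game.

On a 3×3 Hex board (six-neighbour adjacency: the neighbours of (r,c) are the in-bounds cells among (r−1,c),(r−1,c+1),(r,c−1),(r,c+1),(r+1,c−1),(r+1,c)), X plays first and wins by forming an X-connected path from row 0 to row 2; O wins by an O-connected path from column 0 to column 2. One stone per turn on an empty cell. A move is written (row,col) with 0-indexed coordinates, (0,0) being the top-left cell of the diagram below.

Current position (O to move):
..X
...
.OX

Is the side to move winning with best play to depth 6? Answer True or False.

O winning at [..X/.../.OX]: False

ply 1, O at ..X/.../.OX | (0,0)=-1→O.X/.../.OX*; (0,1)=-1→.OX/.../.OX; (1,0)=-1→..X/O../.OX; (1,1)=-1→..X/.O./.OX; (1,2)=-1→..X/..O/.OX; (2,0)=-1→..X/.../OOX
ply 2, X at O.X/.../.OX | (0,1)=+1→OXX/.../.OX*; (1,0)=+1→O.X/X../.OX; (1,1)=+1→O.X/.X./.OX; (1,2)=+1→O.X/..X/.OX; (2,0)=+1→O.X/.../XOX
ply 3, O at OXX/.../.OX | (1,0)=-1→OXX/O../.OX*; (1,1)=-1→OXX/.O./.OX; (1,2)=-1→OXX/..O/.OX; (2,0)=-1→OXX/.../OOX
ply 4, X at OXX/O../.OX | (1,1)=+1→OXX/OX./.OX*; (1,2)=+1→OXX/O.X/.OX; (2,0)=+1→OXX/O../XOX
ply 5, O at OXX/OX./.OX | (1,2)=-1→OXX/OXO/.OX*; (2,0)=-1→OXX/OX./OOX
ply 6, X at OXX/OXO/.OX | (2,0)=+1→OXX/OXO/XOX*
ply 7: OXX/OXO/XOX is terminal -1 (O); from ..X/.../.OX depth 6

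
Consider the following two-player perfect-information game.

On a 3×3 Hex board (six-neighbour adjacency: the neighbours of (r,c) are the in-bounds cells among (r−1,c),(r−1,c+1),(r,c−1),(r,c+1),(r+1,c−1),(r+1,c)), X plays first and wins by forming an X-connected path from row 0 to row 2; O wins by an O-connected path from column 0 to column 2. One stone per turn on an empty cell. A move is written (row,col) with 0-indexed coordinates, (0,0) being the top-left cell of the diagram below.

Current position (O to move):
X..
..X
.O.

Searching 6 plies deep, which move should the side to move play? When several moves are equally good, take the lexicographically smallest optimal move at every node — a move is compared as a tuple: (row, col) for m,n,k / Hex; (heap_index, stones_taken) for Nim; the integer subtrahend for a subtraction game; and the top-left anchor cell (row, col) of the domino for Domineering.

[X../..X/.O.] O move#1: (0,1):-1/XO./..X/.O., (0,2):-1/X.O/..X/.O., (1,0):-1/X../O.X/.O., (1,1):+1/X../.OX/.O.*, (2,0):-1/X../..X/OO., (2,2):-1/X../..X/.OO
[X../.OX/.O.] X move#2: (0,1):-1/XX./.OX/.O.*, (0,2):-1/X.X/.OX/.O., (1,0):-1/X../XOX/.O., (2,0):-1/X../.OX/XO., (2,2):-1/X../.OX/.OX
[XX./.OX/.O.] O move#3: (0,2):+1/XXO/.OX/.O.*, (1,0):+1/XX./OOX/.O., (2,0):+1/XX./.OX/OO., (2,2):+1/XX./.OX/.OO
[XXO/.OX/.O.] X move#4: (1,0):-1/XXO/XOX/.O.*, (2,0):-1/XXO/.OX/XO., (2,2):-1/XXO/.OX/.OX
[XXO/XOX/.O.] O move#5: (2,0):+1/XXO/XOX/OO.*, (2,2):-1/XXO/XOX/.OO
[XXO/XOX/OO.] end (terminal -1, X#6); searched X../..X/.O. to 6

O's best at [X../..X/.O.]: (1,1)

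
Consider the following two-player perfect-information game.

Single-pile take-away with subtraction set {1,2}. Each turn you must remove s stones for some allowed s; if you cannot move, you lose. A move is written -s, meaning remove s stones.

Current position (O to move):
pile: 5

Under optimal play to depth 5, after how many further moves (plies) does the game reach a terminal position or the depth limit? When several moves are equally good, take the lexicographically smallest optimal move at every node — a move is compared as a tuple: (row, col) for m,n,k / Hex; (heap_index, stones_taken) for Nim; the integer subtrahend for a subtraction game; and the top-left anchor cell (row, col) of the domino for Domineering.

ply 1, O at 5 | -1=-1→4; -2=+1→3*
ply 2, X at 3 | -1=-1→2*; -2=-1→1
ply 3, O at 2 | -1=-1→1; -2=+1→0*
ply 4: 0 is terminal -1 (X); from 5 depth 5

PV length from [5]: 3 plies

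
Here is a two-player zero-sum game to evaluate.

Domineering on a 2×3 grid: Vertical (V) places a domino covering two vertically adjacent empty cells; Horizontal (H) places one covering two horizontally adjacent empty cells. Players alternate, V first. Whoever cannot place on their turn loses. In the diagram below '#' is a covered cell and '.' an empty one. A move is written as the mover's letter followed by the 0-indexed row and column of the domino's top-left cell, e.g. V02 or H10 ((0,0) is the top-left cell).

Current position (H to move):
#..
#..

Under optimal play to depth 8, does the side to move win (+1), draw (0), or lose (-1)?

[#../#..] H move#1: H01:+1/###/#..*, H11:+1/#../###
[###/#..] end (terminal -1, V#2); searched #../#.. to 8

value(#../#.., H) = +1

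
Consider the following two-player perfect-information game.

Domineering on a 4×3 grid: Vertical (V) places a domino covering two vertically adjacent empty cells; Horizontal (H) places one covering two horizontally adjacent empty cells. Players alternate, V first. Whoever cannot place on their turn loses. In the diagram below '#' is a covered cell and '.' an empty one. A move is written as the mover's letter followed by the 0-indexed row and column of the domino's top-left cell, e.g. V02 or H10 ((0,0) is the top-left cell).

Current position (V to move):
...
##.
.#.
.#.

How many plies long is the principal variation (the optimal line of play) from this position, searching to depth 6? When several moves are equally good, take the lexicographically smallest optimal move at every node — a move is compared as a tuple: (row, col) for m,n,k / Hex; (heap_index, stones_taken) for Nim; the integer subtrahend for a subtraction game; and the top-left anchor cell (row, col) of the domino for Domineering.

[.../##./.#./.#.] V move#1: V02:+1/..#/###/.#./.#.*, V12:+1/.../###/.##/.#., V20:+1/.../##./##./##., V22:+1/.../##./.##/.##
[..#/###/.#./.#.] H move#2: H00:-1/###/###/.#./.#.*
[###/###/.#./.#.] V move#3: V20:+1/###/###/##./##.*, V22:+1/###/###/.##/.##
[###/###/##./##.] end (terminal -1, H#4); searched .../##./.#./.#. to 6

PV length from [.../##./.#./.#.]: 3 plies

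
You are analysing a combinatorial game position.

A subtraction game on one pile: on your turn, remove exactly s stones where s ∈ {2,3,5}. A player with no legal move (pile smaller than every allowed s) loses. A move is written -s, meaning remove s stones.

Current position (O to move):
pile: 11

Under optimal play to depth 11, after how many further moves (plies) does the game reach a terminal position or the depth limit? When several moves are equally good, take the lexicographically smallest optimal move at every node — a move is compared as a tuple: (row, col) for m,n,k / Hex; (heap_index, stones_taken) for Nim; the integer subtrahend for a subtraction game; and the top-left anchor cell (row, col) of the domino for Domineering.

ply 1, O at 11 | -2=-1→9; -3=+1→8*; -5=-1→6
ply 2, X at 8 | -2=-1→6*; -3=-1→5; -5=-1→3
ply 3, O at 6 | -2=-1→4; -3=-1→3; -5=+1→1*
ply 4: 1 is terminal -1 (X); from 11 depth 11

PV length from [11]: 3 plies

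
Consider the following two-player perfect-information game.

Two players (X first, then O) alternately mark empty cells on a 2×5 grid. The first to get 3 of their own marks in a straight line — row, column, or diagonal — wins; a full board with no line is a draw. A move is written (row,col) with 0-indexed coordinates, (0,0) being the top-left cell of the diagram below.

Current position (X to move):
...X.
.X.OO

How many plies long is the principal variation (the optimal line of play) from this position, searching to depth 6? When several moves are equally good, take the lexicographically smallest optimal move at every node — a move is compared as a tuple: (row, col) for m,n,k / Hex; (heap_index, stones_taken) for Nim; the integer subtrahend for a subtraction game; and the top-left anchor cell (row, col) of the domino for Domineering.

p1 X@[...X./.X.OO]: (0,0)[X..X./.X.OO]-1 (0,1)[.X.X./.X.OO]-1 (0,2)[..XX./.X.OO]-1 (0,4)[...XX/.X.OO]-1 (1,0)[...X./XX.OO]-1 (1,2)[...X./.XXOO]+1*
p2 O@[...X./.XXOO]: (0,0)[O..X./.XXOO]-1* (0,1)[.O.X./.XXOO]-1 (0,2)[..OX./.XXOO]-1 (0,4)[...XO/.XXOO]-1 (1,0)[...X./OXXOO]-1
p3 X@[O..X./.XXOO]: (0,1)[OX.X./.XXOO]+1* (0,2)[O.XX./.XXOO]+1 (0,4)[O..XX/.XXOO]+1 (1,0)[O..X./XXXOO]+1
p4 O@[OX.X./.XXOO]: (0,2)[OXOX./.XXOO]-1* (0,4)[OX.XO/.XXOO]-1 (1,0)[OX.X./OXXOO]-1
p5 X@[OXOX./.XXOO]: (0,4)[OXOXX/.XXOO]+0 (1,0)[OXOX./XXXOO]+1*
p6 O@[OXOX./XXXOO] terminal -1; root [...X./.X.OO] d6

PV length from [...X./.X.OO]: 5 plies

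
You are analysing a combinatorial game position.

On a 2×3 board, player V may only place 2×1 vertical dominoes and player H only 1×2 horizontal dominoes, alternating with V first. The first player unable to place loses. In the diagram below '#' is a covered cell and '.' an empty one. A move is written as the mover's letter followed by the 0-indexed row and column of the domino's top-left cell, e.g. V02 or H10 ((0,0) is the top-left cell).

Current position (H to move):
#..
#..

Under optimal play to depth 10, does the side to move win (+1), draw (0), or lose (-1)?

value(#../#.., H) = +1

ply 1, H at #../#.. | H01=+1→###/#..*; H11=+1→#../###
ply 2: ###/#.. is terminal -1 (V); from #../#.. depth 10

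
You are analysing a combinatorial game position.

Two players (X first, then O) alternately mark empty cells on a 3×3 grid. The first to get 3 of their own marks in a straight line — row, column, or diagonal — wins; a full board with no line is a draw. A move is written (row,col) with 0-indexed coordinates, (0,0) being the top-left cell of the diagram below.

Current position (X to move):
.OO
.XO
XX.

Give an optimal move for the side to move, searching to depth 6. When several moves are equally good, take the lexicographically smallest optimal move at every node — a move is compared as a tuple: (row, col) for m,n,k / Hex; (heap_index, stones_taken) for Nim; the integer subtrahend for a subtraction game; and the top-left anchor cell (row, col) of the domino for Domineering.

X's best at [.OO/.XO/XX.]: (2,2)

p1 X@[.OO/.XO/XX.]: (0,0)[XOO/.XO/XX.]-1 (1,0)[.OO/XXO/XX.]-1 (2,2)[.OO/.XO/XXX]+1*
p2 O@[.OO/.XO/XXX] terminal -1; root [.OO/.XO/XX.] d6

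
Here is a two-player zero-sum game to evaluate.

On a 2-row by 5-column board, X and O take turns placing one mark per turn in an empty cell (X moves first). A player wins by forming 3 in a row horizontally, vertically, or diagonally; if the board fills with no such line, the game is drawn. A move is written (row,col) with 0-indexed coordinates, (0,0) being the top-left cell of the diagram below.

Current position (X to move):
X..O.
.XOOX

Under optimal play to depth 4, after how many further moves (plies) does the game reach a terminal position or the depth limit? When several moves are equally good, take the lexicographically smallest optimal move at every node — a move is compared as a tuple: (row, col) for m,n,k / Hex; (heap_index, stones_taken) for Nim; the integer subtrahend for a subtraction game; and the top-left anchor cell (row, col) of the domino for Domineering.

p1 X@[X..O./.XOOX]: (0,1)[XX.O./.XOOX]+0* (0,2)[X.XO./.XOOX]+0 (0,4)[X..OX/.XOOX]+0 (1,0)[X..O./XXOOX]-1
p2 O@[XX.O./.XOOX]: (0,2)[XXOO./.XOOX]+0* (0,4)[XX.OO/.XOOX]-1 (1,0)[XX.O./OXOOX]-1
p3 X@[XXOO./.XOOX]: (0,4)[XXOOX/.XOOX]+0* (1,0)[XXOO./XXOOX]-1
p4 O@[XXOOX/.XOOX]: (1,0)[XXOOX/OXOOX]+0*
p5 X@[XXOOX/OXOOX] terminal +0; root [X..O./.XOOX] d4

PV length from [X..O./.XOOX]: 4 plies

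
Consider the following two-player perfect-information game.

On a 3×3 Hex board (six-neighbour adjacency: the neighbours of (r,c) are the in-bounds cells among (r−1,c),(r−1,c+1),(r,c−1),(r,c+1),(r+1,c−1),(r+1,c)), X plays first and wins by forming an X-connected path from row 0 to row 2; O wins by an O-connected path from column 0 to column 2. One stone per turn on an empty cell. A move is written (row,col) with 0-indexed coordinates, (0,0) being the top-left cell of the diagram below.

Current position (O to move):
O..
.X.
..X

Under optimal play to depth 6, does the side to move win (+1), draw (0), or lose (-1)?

value(O../.X./..X, O) = -1

ply 1, O at O../.X./..X | (0,1)=-1→OO./.X./..X*; (0,2)=-1→O.O/.X./..X; (1,0)=-1→O../OX./..X; (1,2)=-1→O../.XO/..X; (2,0)=-1→O../.X./O.X; (2,1)=-1→O../.X./.OX
ply 2, X at OO./.X./..X | (0,2)=+1→OOX/.X./..X*; (1,0)=-1→OO./XX./..X; (1,2)=-1→OO./.XX/..X; (2,0)=-1→OO./.X./X.X; (2,1)=-1→OO./.X./.XX
ply 3, O at OOX/.X./..X | (1,0)=-1→OOX/OX./..X*; (1,2)=-1→OOX/.XO/..X; (2,0)=-1→OOX/.X./O.X; (2,1)=-1→OOX/.X./.OX
ply 4, X at OOX/OX./..X | (1,2)=+1→OOX/OXX/..X*; (2,0)=+1→OOX/OX./X.X; (2,1)=+1→OOX/OX./.XX
ply 5: OOX/OXX/..X is terminal -1 (O); from O../.X./..X depth 6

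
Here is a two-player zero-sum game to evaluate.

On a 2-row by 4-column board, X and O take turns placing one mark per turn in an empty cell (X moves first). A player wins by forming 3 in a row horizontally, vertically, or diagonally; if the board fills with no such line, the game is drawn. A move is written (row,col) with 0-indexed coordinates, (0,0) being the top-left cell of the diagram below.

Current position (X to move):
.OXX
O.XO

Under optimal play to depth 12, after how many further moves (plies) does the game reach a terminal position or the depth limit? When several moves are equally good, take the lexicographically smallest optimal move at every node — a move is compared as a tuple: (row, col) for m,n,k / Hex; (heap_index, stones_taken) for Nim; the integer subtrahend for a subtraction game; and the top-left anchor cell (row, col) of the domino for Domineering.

PV length from [.OXX/O.XO]: 2 plies

ply 1, X at .OXX/O.XO | (0,0)=+0→XOXX/O.XO*; (1,1)=+0→.OXX/OXXO
ply 2, O at XOXX/O.XO | (1,1)=+0→XOXX/OOXO*
ply 3: XOXX/OOXO is terminal +0 (X); from .OXX/O.XO depth 12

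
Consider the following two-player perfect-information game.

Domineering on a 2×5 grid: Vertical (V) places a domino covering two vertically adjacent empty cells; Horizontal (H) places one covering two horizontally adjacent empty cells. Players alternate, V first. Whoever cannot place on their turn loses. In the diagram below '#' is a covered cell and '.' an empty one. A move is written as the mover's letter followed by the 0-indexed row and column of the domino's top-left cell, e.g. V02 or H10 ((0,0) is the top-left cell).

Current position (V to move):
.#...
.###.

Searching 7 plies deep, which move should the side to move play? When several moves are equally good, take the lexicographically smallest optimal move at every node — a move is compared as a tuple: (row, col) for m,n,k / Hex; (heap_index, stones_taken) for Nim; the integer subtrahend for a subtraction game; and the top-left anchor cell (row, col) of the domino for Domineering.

V's best at [.#.../.###.]: V04

[.#.../.###.] V move#1: V00:-1/##.../####., V04:+1/.#..#/.####*
[.#..#/.####] H move#2: H02:-1/.####/.####*
[.####/.####] V move#3: V00:+1/#####/#####*
[#####/#####] end (terminal -1, H#4); searched .#.../.###. to 7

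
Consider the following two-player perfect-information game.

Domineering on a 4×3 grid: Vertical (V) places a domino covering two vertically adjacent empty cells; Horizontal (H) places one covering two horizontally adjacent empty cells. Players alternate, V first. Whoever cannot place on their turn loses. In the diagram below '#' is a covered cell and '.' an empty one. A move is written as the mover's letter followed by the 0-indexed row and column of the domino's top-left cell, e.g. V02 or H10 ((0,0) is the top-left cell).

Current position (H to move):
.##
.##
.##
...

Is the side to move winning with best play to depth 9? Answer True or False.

H winning at [.##/.##/.##/...]: False

ply 1, H at .##/.##/.##/... | H30=-1→.##/.##/.##/##.*; H31=-1→.##/.##/.##/.##
ply 2, V at .##/.##/.##/##. | V00=+1→###/###/.##/##.*; V10=+1→.##/###/###/##.
ply 3: ###/###/.##/##. is terminal -1 (H); from .##/.##/.##/... depth 9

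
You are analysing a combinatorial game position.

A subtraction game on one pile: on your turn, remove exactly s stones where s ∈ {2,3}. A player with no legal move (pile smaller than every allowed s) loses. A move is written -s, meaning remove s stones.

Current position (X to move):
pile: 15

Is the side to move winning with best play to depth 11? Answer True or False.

p1 X@[15]: -2[13]-1* -3[12]-1
p2 O@[13]: -2[11]+1* -3[10]+1
p3 X@[11]: -2[9]-1* -3[8]-1
p4 O@[9]: -2[7]-1 -3[6]+1*
p5 X@[6]: -2[4]-1* -3[3]-1
p6 O@[4]: -2[2]-1 -3[1]+1*
p7 X@[1] terminal -1; root [15] d11

X winning at [15]: False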